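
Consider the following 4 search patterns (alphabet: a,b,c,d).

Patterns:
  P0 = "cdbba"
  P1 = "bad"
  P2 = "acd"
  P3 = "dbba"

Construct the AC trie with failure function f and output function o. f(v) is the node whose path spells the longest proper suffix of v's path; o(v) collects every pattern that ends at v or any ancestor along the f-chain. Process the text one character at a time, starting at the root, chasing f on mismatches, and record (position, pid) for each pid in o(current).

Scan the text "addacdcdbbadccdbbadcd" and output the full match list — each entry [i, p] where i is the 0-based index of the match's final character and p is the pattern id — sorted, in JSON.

Build:
Trie (insert patterns):
  0='ε' goto a→9 b→6 c→1 d→12
  1='c' goto d→2
  2='cd' goto b→3
  3='cdb' goto b→4
  4='cdbb' goto a→5
  5='cdbba' goto ·  ←P0
  6='b' goto a→7
  7='ba' goto d→8
  8='bad' goto ·  ←P1
  9='a' goto c→10
  10='ac' goto d→11
  11='acd' goto ·  ←P2
  12='d' goto b→13
  13='db' goto b→14
  14='dbb' goto a→15
  15='dbba' goto ·  ←P3

Failure links (BFS by depth):
  n1('c'): parent n0 fail=0; on 'c' 0 → fail=0;  out ∅∪∅=∅
  n6('b'): parent n0 fail=0; on 'b' 0 → fail=0;  out ∅∪∅=∅
  n9('a'): parent n0 fail=0; on 'a' 0 → fail=0;  out ∅∪∅=∅
  n12('d'): parent n0 fail=0; on 'd' 0 → fail=0;  out ∅∪∅=∅
  n2('cd'): parent n1 fail=0; on 'd' 0 → fail=12;  out ∅∪∅=∅
  n7('ba'): parent n6 fail=0; on 'a' 0 → fail=9;  out ∅∪∅=∅
  n10('ac'): parent n9 fail=0; on 'c' 0 → fail=1;  out ∅∪∅=∅
  n13('db'): parent n12 fail=0; on 'b' 0 → fail=6;  out ∅∪∅=∅
  n3('cdb'): parent n2 fail=12; on 'b' 12 → fail=13;  out ∅∪∅=∅
  n8('bad'): parent n7 fail=9; on 'd' 9→0 → fail=12;  out {1}∪∅={1}
  n11('acd'): parent n10 fail=1; on 'd' 1 → fail=2;  out {2}∪∅={2}
  n14('dbb'): parent n13 fail=6; on 'b' 6→0 → fail=6;  out ∅∪∅=∅
  n4('cdbb'): parent n3 fail=13; on 'b' 13 → fail=14;  out ∅∪∅=∅
  n15('dbba'): parent n14 fail=6; on 'a' 6 → fail=7;  out {3}∪∅={3}
  n5('cdbba'): parent n4 fail=14; on 'a' 14 → fail=15;  out {0}∪{3}={0,3}

Text stream:
pos 0 'a': at 9
pos 1 'd': at 12 (via fail)
pos 2 'd': at 12 (via fail)
pos 3 'a': at 9 (via fail)
pos 4 'c': at 10
pos 5 'd': at 11  emit P2@[3:5]
pos 6 'c': at 1 (via fail)
pos 7 'd': at 2
pos 8 'b': at 3
pos 9 'b': at 4
pos 10 'a': at 5  emit P0@[6:10],P3@[7:10]
pos 11 'd': at 8 (via fail)  emit P1@[9:11]
pos 12 'c': at 1 (via fail)
pos 13 'c': at 1 (via fail)
pos 14 'd': at 2
pos 15 'b': at 3
pos 16 'b': at 4
pos 17 'a': at 5  emit P0@[13:17],P3@[14:17]
pos 18 'd': at 8 (via fail)  emit P1@[16:18]
pos 19 'c': at 1 (via fail)
pos 20 'd': at 2

All matches (sorted): [[5,2],[10,0],[10,3],[11,1],[17,0],[17,3],[18,1]]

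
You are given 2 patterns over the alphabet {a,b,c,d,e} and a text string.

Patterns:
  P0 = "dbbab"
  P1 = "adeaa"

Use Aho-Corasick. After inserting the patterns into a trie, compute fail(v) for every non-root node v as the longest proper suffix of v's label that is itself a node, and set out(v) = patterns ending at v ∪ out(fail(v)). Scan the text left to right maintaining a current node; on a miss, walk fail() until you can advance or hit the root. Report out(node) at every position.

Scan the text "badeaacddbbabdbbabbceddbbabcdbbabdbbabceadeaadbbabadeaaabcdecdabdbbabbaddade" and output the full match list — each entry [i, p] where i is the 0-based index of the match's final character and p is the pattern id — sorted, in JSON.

Build:
Trie (insert patterns):
  n0 'ε': a→6 d→1
  n1 'd': b→2
  n2 'db': b→3
  n3 'dbb': a→4
  n4 'dbba': b→5
  n5 'dbbab': ·  [P0 ends]
  n6 'a': d→7
  n7 'ad': e→8
  n8 'ade': a→9
  n9 'adea': a→10
  n10 'adeaa': ·  [P1 ends]

Failure links (BFS by depth):
  fail(1) 'd': from fail(0)=0 chase 'd': 0 ⇒ 0;  out=∅∪out(0)=∅
  fail(6) 'a': from fail(0)=0 chase 'a': 0 ⇒ 0;  out=∅∪out(0)=∅
  fail(2) 'db': from fail(1)=0 chase 'b': 0 ⇒ 0;  out=∅∪out(0)=∅
  fail(7) 'ad': from fail(6)=0 chase 'd': 0 ⇒ 1;  out=∅∪out(1)=∅
  fail(3) 'dbb': from fail(2)=0 chase 'b': 0 ⇒ 0;  out=∅∪out(0)=∅
  fail(8) 'ade': from fail(7)=1 chase 'e': 1→0 ⇒ 0;  out=∅∪out(0)=∅
  fail(4) 'dbba': from fail(3)=0 chase 'a': 0 ⇒ 6;  out=∅∪out(6)=∅
  fail(9) 'adea': from fail(8)=0 chase 'a': 0 ⇒ 6;  out=∅∪out(6)=∅
  fail(5) 'dbbab': from fail(4)=6 chase 'b': 6→0 ⇒ 0;  out={0}∪out(0)={0}
  fail(10) 'adeaa': from fail(9)=6 chase 'a': 6→0 ⇒ 6;  out={1}∪out(6)={1}

Text stream:
i=0 'b': node 0→0
i=1 'a': node 0→6
i=2 'd': node 6→7
i=3 'e': node 7→8
i=4 'a': node 8→9
i=5 'a': node 9→10  → match P1@[1:5]
i=6 'c': node 10→0 ·f
i=7 'd': node 0→1
i=8 'd': node 1→1 ·f
i=9 'b': node 1→2
i=10 'b': node 2→3
i=11 'a': node 3→4
i=12 'b': node 4→5  → match P0@[8:12]
i=13 'd': node 5→1 ·f
i=14 'b': node 1→2
i=15 'b': node 2→3
i=16 'a': node 3→4
i=17 'b': node 4→5  → match P0@[13:17]
i=18 'b': node 5→0 ·f
i=19 'c': node 0→0
i=20 'e': node 0→0
i=21 'd': node 0→1
i=22 'd': node 1→1 ·f
i=23 'b': node 1→2
i=24 'b': node 2→3
i=25 'a': node 3→4
i=26 'b': node 4→5  → match P0@[22:26]
i=27 'c': node 5→0 ·f
i=28 'd': node 0→1
i=29 'b': node 1→2
i=30 'b': node 2→3
i=31 'a': node 3→4
i=32 'b': node 4→5  → match P0@[28:32]
i=33 'd': node 5→1 ·f
i=34 'b': node 1→2
i=35 'b': node 2→3
i=36 'a': node 3→4
i=37 'b': node 4→5  → match P0@[33:37]
i=38 'c': node 5→0 ·f
i=39 'e': node 0→0
i=40 'a': node 0→6
i=41 'd': node 6→7
i=42 'e': node 7→8
i=43 'a': node 8→9
i=44 'a': node 9→10  → match P1@[40:44]
i=45 'd': node 10→7 ·f
i=46 'b': node 7→2 ·f
i=47 'b': node 2→3
i=48 'a': node 3→4
i=49 'b': node 4→5  → match P0@[45:49]
i=50 'a': node 5→6 ·f
i=51 'd': node 6→7
i=52 'e': node 7→8
i=53 'a': node 8→9
i=54 'a': node 9→10  → match P1@[50:54]
i=55 'a': node 10→6 ·f
i=56 'b': node 6→0 ·f
i=57 'c': node 0→0
i=58 'd': node 0→1
i=59 'e': node 1→0 ·f
i=60 'c': node 0→0
i=61 'd': node 0→1
i=62 'a': node 1→6 ·f
i=63 'b': node 6→0 ·f
i=64 'd': node 0→1
i=65 'b': node 1→2
i=66 'b': node 2→3
i=67 'a': node 3→4
i=68 'b': node 4→5  → match P0@[64:68]
i=69 'b': node 5→0 ·f
i=70 'a': node 0→6
i=71 'd': node 6→7
i=72 'd': node 7→1 ·f
i=73 'a': node 1→6 ·f
i=74 'd': node 6→7
i=75 'e': node 7→8

All matches (sorted): [[5,1],[12,0],[17,0],[26,0],[32,0],[37,0],[44,1],[49,0],[54,1],[68,0]]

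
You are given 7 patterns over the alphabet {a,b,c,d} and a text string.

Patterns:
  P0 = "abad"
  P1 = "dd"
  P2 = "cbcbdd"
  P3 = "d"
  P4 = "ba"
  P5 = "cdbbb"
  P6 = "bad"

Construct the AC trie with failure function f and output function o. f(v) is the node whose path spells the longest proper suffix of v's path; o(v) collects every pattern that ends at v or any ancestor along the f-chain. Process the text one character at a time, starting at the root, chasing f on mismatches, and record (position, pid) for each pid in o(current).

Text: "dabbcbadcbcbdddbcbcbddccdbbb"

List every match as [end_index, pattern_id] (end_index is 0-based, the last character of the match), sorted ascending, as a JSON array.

Build:
Trie nodes:
  0='ε' goto a→1 b→13 c→7 d→5
  1='a' goto b→2
  2='ab' goto a→3
  3='aba' goto d→4
  4='abad' goto ·  ←P0
  5='d' goto d→6  ←P3
  6='dd' goto ·  ←P1
  7='c' goto b→8 d→15
  8='cb' goto c→9
  9='cbc' goto b→10
  10='cbcb' goto d→11
  11='cbcbd' goto d→12
  12='cbcbdd' goto ·  ←P2
  13='b' goto a→14
  14='ba' goto d→19  ←P4
  15='cd' goto b→16
  16='cdb' goto b→17
  17='cdbb' goto b→18
  18='cdbbb' goto ·  ←P5
  19='bad' goto ·  ←P6

BFS fail/out derivation:
  n1('a'): parent n0 fail=0; on 'a' 0 → fail=0;  out ∅∪∅=∅
  n5('d'): parent n0 fail=0; on 'd' 0 → fail=0;  out {3}∪∅={3}
  n7('c'): parent n0 fail=0; on 'c' 0 → fail=0;  out ∅∪∅=∅
  n13('b'): parent n0 fail=0; on 'b' 0 → fail=0;  out ∅∪∅=∅
  n2('ab'): parent n1 fail=0; on 'b' 0 → fail=13;  out ∅∪∅=∅
  n6('dd'): parent n5 fail=0; on 'd' 0 → fail=5;  out {1}∪{3}={1,3}
  n8('cb'): parent n7 fail=0; on 'b' 0 → fail=13;  out ∅∪∅=∅
  n14('ba'): parent n13 fail=0; on 'a' 0 → fail=1;  out {4}∪∅={4}
  n15('cd'): parent n7 fail=0; on 'd' 0 → fail=5;  out ∅∪{3}={3}
  n3('aba'): parent n2 fail=13; on 'a' 13 → fail=14;  out ∅∪{4}={4}
  n9('cbc'): parent n8 fail=13; on 'c' 13→0 → fail=7;  out ∅∪∅=∅
  n16('cdb'): parent n15 fail=5; on 'b' 5→0 → fail=13;  out ∅∪∅=∅
  n19('bad'): parent n14 fail=1; on 'd' 1→0 → fail=5;  out {6}∪{3}={3,6}
  n4('abad'): parent n3 fail=14; on 'd' 14 → fail=19;  out {0}∪{3,6}={0,3,6}
  n10('cbcb'): parent n9 fail=7; on 'b' 7 → fail=8;  out ∅∪∅=∅
  n17('cdbb'): parent n16 fail=13; on 'b' 13→0 → fail=13;  out ∅∪∅=∅
  n11('cbcbd'): parent n10 fail=8; on 'd' 8→13→0 → fail=5;  out ∅∪{3}={3}
  n18('cdbbb'): parent n17 fail=13; on 'b' 13→0 → fail=13;  out {5}∪∅={5}
  n12('cbcbdd'): parent n11 fail=5; on 'd' 5 → fail=6;  out {2}∪{1,3}={1,2,3}

Text stream:
[0] read 'd'  n0⇒n5  → match P3@[0:0]
[1] read 'a'  n5⇒n1 (via fail)
[2] read 'b'  n1⇒n2
[3] read 'b'  n2⇒n13 (via fail)
[4] read 'c'  n13⇒n7 (via fail)
[5] read 'b'  n7⇒n8
[6] read 'a'  n8⇒n14 (via fail)  → match P4@[5:6]
[7] read 'd'  n14⇒n19  → match P3@[7:7],P6@[5:7]
[8] read 'c'  n19⇒n7 (via fail)
[9] read 'b'  n7⇒n8
[10] read 'c'  n8⇒n9
[11] read 'b'  n9⇒n10
[12] read 'd'  n10⇒n11  → match P3@[12:12]
[13] read 'd'  n11⇒n12  → match P1@[12:13],P2@[8:13],P3@[13:13]
[14] read 'd'  n12⇒n6 (via fail)  → match P1@[13:14],P3@[14:14]
[15] read 'b'  n6⇒n13 (via fail)
[16] read 'c'  n13⇒n7 (via fail)
[17] read 'b'  n7⇒n8
[18] read 'c'  n8⇒n9
[19] read 'b'  n9⇒n10
[20] read 'd'  n10⇒n11  → match P3@[20:20]
[21] read 'd'  n11⇒n12  → match P1@[20:21],P2@[16:21],P3@[21:21]
[22] read 'c'  n12⇒n7 (via fail)
[23] read 'c'  n7⇒n7 (via fail)
[24] read 'd'  n7⇒n15  → match P3@[24:24]
[25] read 'b'  n15⇒n16
[26] read 'b'  n16⇒n17
[27] read 'b'  n17⇒n18  → match P5@[23:27]

All matches (sorted): [[0,3],[6,4],[7,3],[7,6],[12,3],[13,1],[13,2],[13,3],[14,1],[14,3],[20,3],[21,1],[21,2],[21,3],[24,3],[27,5]]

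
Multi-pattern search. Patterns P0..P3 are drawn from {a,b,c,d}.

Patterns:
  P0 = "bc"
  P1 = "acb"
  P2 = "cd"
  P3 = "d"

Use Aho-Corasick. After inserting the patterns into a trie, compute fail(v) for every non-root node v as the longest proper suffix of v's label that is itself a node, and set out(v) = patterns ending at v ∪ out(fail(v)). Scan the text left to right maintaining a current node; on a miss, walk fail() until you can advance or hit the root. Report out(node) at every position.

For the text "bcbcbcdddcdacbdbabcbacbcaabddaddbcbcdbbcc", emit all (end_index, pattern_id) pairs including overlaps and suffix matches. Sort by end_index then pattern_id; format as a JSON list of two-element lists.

Build:
Trie nodes:
  n0 'ε': a→3 b→1 c→6 d→8
  n1 'b': c→2
  n2 'bc': ·  [P0 ends]
  n3 'a': c→4
  n4 'ac': b→5
  n5 'acb': ·  [P1 ends]
  n6 'c': d→7
  n7 'cd': ·  [P2 ends]
  n8 'd': ·  [P3 ends]

BFS fail/out derivation:
  fail(1) 'b': from fail(0)=0 chase 'b': 0 ⇒ 0;  out=∅∪out(0)=∅
  fail(3) 'a': from fail(0)=0 chase 'a': 0 ⇒ 0;  out=∅∪out(0)=∅
  fail(6) 'c': from fail(0)=0 chase 'c': 0 ⇒ 0;  out=∅∪out(0)=∅
  fail(8) 'd': from fail(0)=0 chase 'd': 0 ⇒ 0;  out={3}∪out(0)={3}
  fail(2) 'bc': from fail(1)=0 chase 'c': 0 ⇒ 6;  out={0}∪out(6)={0}
  fail(4) 'ac': from fail(3)=0 chase 'c': 0 ⇒ 6;  out=∅∪out(6)=∅
  fail(7) 'cd': from fail(6)=0 chase 'd': 0 ⇒ 8;  out={2}∪out(8)={2,3}
  fail(5) 'acb': from fail(4)=6 chase 'b': 6→0 ⇒ 1;  out={1}∪out(1)={1}

Scan:
[0] read 'b'  n0⇒n1
[1] read 'c'  n1⇒n2  emit P0@[0:1]
[2] read 'b'  n2⇒n1 (fail-walked)
[3] read 'c'  n1⇒n2  emit P0@[2:3]
[4] read 'b'  n2⇒n1 (fail-walked)
[5] read 'c'  n1⇒n2  emit P0@[4:5]
[6] read 'd'  n2⇒n7 (fail-walked)  emit P2@[5:6],P3@[6:6]
[7] read 'd'  n7⇒n8 (fail-walked)  emit P3@[7:7]
[8] read 'd'  n8⇒n8 (fail-walked)  emit P3@[8:8]
[9] read 'c'  n8⇒n6 (fail-walked)
[10] read 'd'  n6⇒n7  emit P2@[9:10],P3@[10:10]
[11] read 'a'  n7⇒n3 (fail-walked)
[12] read 'c'  n3⇒n4
[13] read 'b'  n4⇒n5  emit P1@[11:13]
[14] read 'd'  n5⇒n8 (fail-walked)  emit P3@[14:14]
[15] read 'b'  n8⇒n1 (fail-walked)
[16] read 'a'  n1⇒n3 (fail-walked)
[17] read 'b'  n3⇒n1 (fail-walked)
[18] read 'c'  n1⇒n2  emit P0@[17:18]
[19] read 'b'  n2⇒n1 (fail-walked)
[20] read 'a'  n1⇒n3 (fail-walked)
[21] read 'c'  n3⇒n4
[22] read 'b'  n4⇒n5  emit P1@[20:22]
[23] read 'c'  n5⇒n2 (fail-walked)  emit P0@[22:23]
[24] read 'a'  n2⇒n3 (fail-walked)
[25] read 'a'  n3⇒n3 (fail-walked)
[26] read 'b'  n3⇒n1 (fail-walked)
[27] read 'd'  n1⇒n8 (fail-walked)  emit P3@[27:27]
[28] read 'd'  n8⇒n8 (fail-walked)  emit P3@[28:28]
[29] read 'a'  n8⇒n3 (fail-walked)
[30] read 'd'  n3⇒n8 (fail-walked)  emit P3@[30:30]
[31] read 'd'  n8⇒n8 (fail-walked)  emit P3@[31:31]
[32] read 'b'  n8⇒n1 (fail-walked)
[33] read 'c'  n1⇒n2  emit P0@[32:33]
[34] read 'b'  n2⇒n1 (fail-walked)
[35] read 'c'  n1⇒n2  emit P0@[34:35]
[36] read 'd'  n2⇒n7 (fail-walked)  emit P2@[35:36],P3@[36:36]
[37] read 'b'  n7⇒n1 (fail-walked)
[38] read 'b'  n1⇒n1 (fail-walked)
[39] read 'c'  n1⇒n2  emit P0@[38:39]
[40] read 'c'  n2⇒n6 (fail-walked)

Result: [[1,0],[3,0],[5,0],[6,2],[6,3],[7,3],[8,3],[10,2],[10,3],[13,1],[14,3],[18,0],[22,1],[23,0],[27,3],[28,3],[30,3],[31,3],[33,0],[35,0],[36,2],[36,3],[39,0]]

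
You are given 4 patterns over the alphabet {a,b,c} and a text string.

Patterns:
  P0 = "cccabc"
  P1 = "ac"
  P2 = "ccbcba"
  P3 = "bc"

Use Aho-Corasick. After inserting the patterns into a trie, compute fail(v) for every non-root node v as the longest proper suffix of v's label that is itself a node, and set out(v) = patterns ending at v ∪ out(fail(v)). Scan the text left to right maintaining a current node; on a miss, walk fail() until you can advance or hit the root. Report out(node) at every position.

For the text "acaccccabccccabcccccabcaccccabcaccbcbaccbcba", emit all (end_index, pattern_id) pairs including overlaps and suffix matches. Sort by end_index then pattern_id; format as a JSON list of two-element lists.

Build automaton:
Trie nodes:
  n0 'ε': a→7 b→13 c→1
  n1 'c': c→2
  n2 'cc': b→9 c→3
  n3 'ccc': a→4
  n4 'ccca': b→5
  n5 'cccab': c→6
  n6 'cccabc': ·  [P0 ends]
  n7 'a': c→8
  n8 'ac': ·  [P1 ends]
  n9 'ccb': c→10
  n10 'ccbc': b→11
  n11 'ccbcb': a→12
  n12 'ccbcba': ·  [P2 ends]
  n13 'b': c→14
  n14 'bc': ·  [P3 ends]

Failure links (BFS by depth):
  fail(1) 'c': from fail(0)=0 chase 'c': 0 ⇒ 0;  out=∅∪out(0)=∅
  fail(7) 'a': from fail(0)=0 chase 'a': 0 ⇒ 0;  out=∅∪out(0)=∅
  fail(13) 'b': from fail(0)=0 chase 'b': 0 ⇒ 0;  out=∅∪out(0)=∅
  fail(2) 'cc': from fail(1)=0 chase 'c': 0 ⇒ 1;  out=∅∪out(1)=∅
  fail(8) 'ac': from fail(7)=0 chase 'c': 0 ⇒ 1;  out={1}∪out(1)={1}
  fail(14) 'bc': from fail(13)=0 chase 'c': 0 ⇒ 1;  out={3}∪out(1)={3}
  fail(3) 'ccc': from fail(2)=1 chase 'c': 1 ⇒ 2;  out=∅∪out(2)=∅
  fail(9) 'ccb': from fail(2)=1 chase 'b': 1→0 ⇒ 13;  out=∅∪out(13)=∅
  fail(4) 'ccca': from fail(3)=2 chase 'a': 2→1→0 ⇒ 7;  out=∅∪out(7)=∅
  fail(10) 'ccbc': from fail(9)=13 chase 'c': 13 ⇒ 14;  out=∅∪out(14)={3}
  fail(5) 'cccab': from fail(4)=7 chase 'b': 7→0 ⇒ 13;  out=∅∪out(13)=∅
  fail(11) 'ccbcb': from fail(10)=14 chase 'b': 14→1→0 ⇒ 13;  out=∅∪out(13)=∅
  fail(6) 'cccabc': from fail(5)=13 chase 'c': 13 ⇒ 14;  out={0}∪out(14)={0,3}
  fail(12) 'ccbcba': from fail(11)=13 chase 'a': 13→0 ⇒ 7;  out={2}∪out(7)={2}

Run:
[0] read 'a'  n0⇒n7
[1] read 'c'  n7⇒n8  emit P1@[0:1]
[2] read 'a'  n8⇒n7 (fail-walked)
[3] read 'c'  n7⇒n8  emit P1@[2:3]
[4] read 'c'  n8⇒n2 (fail-walked)
[5] read 'c'  n2⇒n3
[6] read 'c'  n3⇒n3 (fail-walked)
[7] read 'a'  n3⇒n4
[8] read 'b'  n4⇒n5
[9] read 'c'  n5⇒n6  emit P0@[4:9],P3@[8:9]
[10] read 'c'  n6⇒n2 (fail-walked)
[11] read 'c'  n2⇒n3
[12] read 'c'  n3⇒n3 (fail-walked)
[13] read 'a'  n3⇒n4
[14] read 'b'  n4⇒n5
[15] read 'c'  n5⇒n6  emit P0@[10:15],P3@[14:15]
[16] read 'c'  n6⇒n2 (fail-walked)
[17] read 'c'  n2⇒n3
[18] read 'c'  n3⇒n3 (fail-walked)
[19] read 'c'  n3⇒n3 (fail-walked)
[20] read 'a'  n3⇒n4
[21] read 'b'  n4⇒n5
[22] read 'c'  n5⇒n6  emit P0@[17:22],P3@[21:22]
[23] read 'a'  n6⇒n7 (fail-walked)
[24] read 'c'  n7⇒n8  emit P1@[23:24]
[25] read 'c'  n8⇒n2 (fail-walked)
[26] read 'c'  n2⇒n3
[27] read 'c'  n3⇒n3 (fail-walked)
[28] read 'a'  n3⇒n4
[29] read 'b'  n4⇒n5
[30] read 'c'  n5⇒n6  emit P0@[25:30],P3@[29:30]
[31] read 'a'  n6⇒n7 (fail-walked)
[32] read 'c'  n7⇒n8  emit P1@[31:32]
[33] read 'c'  n8⇒n2 (fail-walked)
[34] read 'b'  n2⇒n9
[35] read 'c'  n9⇒n10  emit P3@[34:35]
[36] read 'b'  n10⇒n11
[37] read 'a'  n11⇒n12  emit P2@[32:37]
[38] read 'c'  n12⇒n8 (fail-walked)  emit P1@[37:38]
[39] read 'c'  n8⇒n2 (fail-walked)
[40] read 'b'  n2⇒n9
[41] read 'c'  n9⇒n10  emit P3@[40:41]
[42] read 'b'  n10⇒n11
[43] read 'a'  n11⇒n12  emit P2@[38:43]

All matches (sorted): [[1,1],[3,1],[9,0],[9,3],[15,0],[15,3],[22,0],[22,3],[24,1],[30,0],[30,3],[32,1],[35,3],[37,2],[38,1],[41,3],[43,2]]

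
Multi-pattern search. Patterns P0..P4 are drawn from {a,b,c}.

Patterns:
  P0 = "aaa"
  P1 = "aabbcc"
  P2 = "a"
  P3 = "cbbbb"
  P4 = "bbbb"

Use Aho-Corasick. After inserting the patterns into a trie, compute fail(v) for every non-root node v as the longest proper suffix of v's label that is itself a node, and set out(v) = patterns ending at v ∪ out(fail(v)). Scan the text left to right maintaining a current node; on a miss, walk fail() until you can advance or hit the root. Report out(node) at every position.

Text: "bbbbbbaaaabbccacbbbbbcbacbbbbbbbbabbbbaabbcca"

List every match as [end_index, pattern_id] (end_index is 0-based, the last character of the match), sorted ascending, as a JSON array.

Construct AC machine:
Trie nodes:
  0='ε' goto a→1 b→13 c→8
  1='a' goto a→2  [P2 ends]
  2='aa' goto a→3 b→4
  3='aaa' goto ·  [P0 ends]
  4='aab' goto b→5
  5='aabb' goto c→6
  6='aabbc' goto c→7
  7='aabbcc' goto ·  [P1 ends]
  8='c' goto b→9
  9='cb' goto b→10
  10='cbb' goto b→11
  11='cbbb' goto b→12
  12='cbbbb' goto ·  [P3 ends]
  13='b' goto b→14
  14='bb' goto b→15
  15='bbb' goto b→16
  16='bbbb' goto ·  [P4 ends]

BFS fail/out derivation:
  fail(1) 'a': from fail(0)=0 chase 'a': 0 ⇒ 0;  out={2}∪out(0)={2}
  fail(8) 'c': from fail(0)=0 chase 'c': 0 ⇒ 0;  out=∅∪out(0)=∅
  fail(13) 'b': from fail(0)=0 chase 'b': 0 ⇒ 0;  out=∅∪out(0)=∅
  fail(2) 'aa': from fail(1)=0 chase 'a': 0 ⇒ 1;  out=∅∪out(1)={2}
  fail(9) 'cb': from fail(8)=0 chase 'b': 0 ⇒ 13;  out=∅∪out(13)=∅
  fail(14) 'bb': from fail(13)=0 chase 'b': 0 ⇒ 13;  out=∅∪out(13)=∅
  fail(3) 'aaa': from fail(2)=1 chase 'a': 1 ⇒ 2;  out={0}∪out(2)={0,2}
  fail(4) 'aab': from fail(2)=1 chase 'b': 1→0 ⇒ 13;  out=∅∪out(13)=∅
  fail(10) 'cbb': from fail(9)=13 chase 'b': 13 ⇒ 14;  out=∅∪out(14)=∅
  fail(15) 'bbb': from fail(14)=13 chase 'b': 13 ⇒ 14;  out=∅∪out(14)=∅
  fail(5) 'aabb': from fail(4)=13 chase 'b': 13 ⇒ 14;  out=∅∪out(14)=∅
  fail(11) 'cbbb': from fail(10)=14 chase 'b': 14 ⇒ 15;  out=∅∪out(15)=∅
  fail(16) 'bbbb': from fail(15)=14 chase 'b': 14 ⇒ 15;  out={4}∪out(15)={4}
  fail(6) 'aabbc': from fail(5)=14 chase 'c': 14→13→0 ⇒ 8;  out=∅∪out(8)=∅
  fail(12) 'cbbbb': from fail(11)=15 chase 'b': 15 ⇒ 16;  out={3}∪out(16)={3,4}
  fail(7) 'aabbcc': from fail(6)=8 chase 'c': 8→0 ⇒ 8;  out={1}∪out(8)={1}

Run:
[0] read 'b'  n0⇒n13
[1] read 'b'  n13⇒n14
[2] read 'b'  n14⇒n15
[3] read 'b'  n15⇒n16  → match P4@[0:3]
[4] read 'b'  n16⇒n16 (fail-walked)  → match P4@[1:4]
[5] read 'b'  n16⇒n16 (fail-walked)  → match P4@[2:5]
[6] read 'a'  n16⇒n1 (fail-walked)  → match P2@[6:6]
[7] read 'a'  n1⇒n2  → match P2@[7:7]
[8] read 'a'  n2⇒n3  → match P0@[6:8],P2@[8:8]
[9] read 'a'  n3⇒n3 (fail-walked)  → match P0@[7:9],P2@[9:9]
[10] read 'b'  n3⇒n4 (fail-walked)
[11] read 'b'  n4⇒n5
[12] read 'c'  n5⇒n6
[13] read 'c'  n6⇒n7  → match P1@[8:13]
[14] read 'a'  n7⇒n1 (fail-walked)  → match P2@[14:14]
[15] read 'c'  n1⇒n8 (fail-walked)
[16] read 'b'  n8⇒n9
[17] read 'b'  n9⇒n10
[18] read 'b'  n10⇒n11
[19] read 'b'  n11⇒n12  → match P3@[15:19],P4@[16:19]
[20] read 'b'  n12⇒n16 (fail-walked)  → match P4@[17:20]
[21] read 'c'  n16⇒n8 (fail-walked)
[22] read 'b'  n8⇒n9
[23] read 'a'  n9⇒n1 (fail-walked)  → match P2@[23:23]
[24] read 'c'  n1⇒n8 (fail-walked)
[25] read 'b'  n8⇒n9
[26] read 'b'  n9⇒n10
[27] read 'b'  n10⇒n11
[28] read 'b'  n11⇒n12  → match P3@[24:28],P4@[25:28]
[29] read 'b'  n12⇒n16 (fail-walked)  → match P4@[26:29]
[30] read 'b'  n16⇒n16 (fail-walked)  → match P4@[27:30]
[31] read 'b'  n16⇒n16 (fail-walked)  → match P4@[28:31]
[32] read 'b'  n16⇒n16 (fail-walked)  → match P4@[29:32]
[33] read 'a'  n16⇒n1 (fail-walked)  → match P2@[33:33]
[34] read 'b'  n1⇒n13 (fail-walked)
[35] read 'b'  n13⇒n14
[36] read 'b'  n14⇒n15
[37] read 'b'  n15⇒n16  → match P4@[34:37]
[38] read 'a'  n16⇒n1 (fail-walked)  → match P2@[38:38]
[39] read 'a'  n1⇒n2  → match P2@[39:39]
[40] read 'b'  n2⇒n4
[41] read 'b'  n4⇒n5
[42] read 'c'  n5⇒n6
[43] read 'c'  n6⇒n7  → match P1@[38:43]
[44] read 'a'  n7⇒n1 (fail-walked)  → match P2@[44:44]

All matches (sorted): [[3,4],[4,4],[5,4],[6,2],[7,2],[8,0],[8,2],[9,0],[9,2],[13,1],[14,2],[19,3],[19,4],[20,4],[23,2],[28,3],[28,4],[29,4],[30,4],[31,4],[32,4],[33,2],[37,4],[38,2],[39,2],[43,1],[44,2]]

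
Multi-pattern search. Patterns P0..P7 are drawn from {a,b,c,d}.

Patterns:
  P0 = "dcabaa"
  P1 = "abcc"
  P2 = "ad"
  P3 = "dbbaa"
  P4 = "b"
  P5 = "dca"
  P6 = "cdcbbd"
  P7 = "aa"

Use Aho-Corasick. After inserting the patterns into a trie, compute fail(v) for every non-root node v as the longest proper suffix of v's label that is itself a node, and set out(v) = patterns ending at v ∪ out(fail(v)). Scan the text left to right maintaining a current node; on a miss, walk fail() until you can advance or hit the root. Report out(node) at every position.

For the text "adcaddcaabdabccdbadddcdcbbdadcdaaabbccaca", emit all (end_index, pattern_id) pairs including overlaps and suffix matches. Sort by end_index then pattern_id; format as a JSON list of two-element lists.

Construct AC machine:
Trie (insert patterns):
  0='ε' goto a→7 b→16 c→17 d→1
  1='d' goto b→12 c→2
  2='dc' goto a→3
  3='dca' goto b→4  ←P5
  4='dcab' goto a→5
  5='dcaba' goto a→6
  6='dcabaa' goto ·  ←P0
  7='a' goto a→23 b→8 d→11
  8='ab' goto c→9
  9='abc' goto c→10
  10='abcc' goto ·  ←P1
  11='ad' goto ·  ←P2
  12='db' goto b→13
  13='dbb' goto a→14
  14='dbba' goto a→15
  15='dbbaa' goto ·  ←P3
  16='b' goto ·  ←P4
  17='c' goto d→18
  18='cd' goto c→19
  19='cdc' goto b→20
  20='cdcb' goto b→21
  21='cdcbb' goto d→22
  22='cdcbbd' goto ·  ←P6
  23='aa' goto ·  ←P7

BFS fail/out derivation:
  fail(1) 'd': from fail(0)=0 chase 'd': 0 ⇒ 0;  out=∅∪out(0)=∅
  fail(7) 'a': from fail(0)=0 chase 'a': 0 ⇒ 0;  out=∅∪out(0)=∅
  fail(16) 'b': from fail(0)=0 chase 'b': 0 ⇒ 0;  out={4}∪out(0)={4}
  fail(17) 'c': from fail(0)=0 chase 'c': 0 ⇒ 0;  out=∅∪out(0)=∅
  fail(2) 'dc': from fail(1)=0 chase 'c': 0 ⇒ 17;  out=∅∪out(17)=∅
  fail(8) 'ab': from fail(7)=0 chase 'b': 0 ⇒ 16;  out=∅∪out(16)={4}
  fail(11) 'ad': from fail(7)=0 chase 'd': 0 ⇒ 1;  out={2}∪out(1)={2}
  fail(12) 'db': from fail(1)=0 chase 'b': 0 ⇒ 16;  out=∅∪out(16)={4}
  fail(18) 'cd': from fail(17)=0 chase 'd': 0 ⇒ 1;  out=∅∪out(1)=∅
  fail(23) 'aa': from fail(7)=0 chase 'a': 0 ⇒ 7;  out={7}∪out(7)={7}
  fail(3) 'dca': from fail(2)=17 chase 'a': 17→0 ⇒ 7;  out={5}∪out(7)={5}
  fail(9) 'abc': from fail(8)=16 chase 'c': 16→0 ⇒ 17;  out=∅∪out(17)=∅
  fail(13) 'dbb': from fail(12)=16 chase 'b': 16→0 ⇒ 16;  out=∅∪out(16)={4}
  fail(19) 'cdc': from fail(18)=1 chase 'c': 1 ⇒ 2;  out=∅∪out(2)=∅
  fail(4) 'dcab': from fail(3)=7 chase 'b': 7 ⇒ 8;  out=∅∪out(8)={4}
  fail(10) 'abcc': from fail(9)=17 chase 'c': 17→0 ⇒ 17;  out={1}∪out(17)={1}
  fail(14) 'dbba': from fail(13)=16 chase 'a': 16→0 ⇒ 7;  out=∅∪out(7)=∅
  fail(20) 'cdcb': from fail(19)=2 chase 'b': 2→17→0 ⇒ 16;  out=∅∪out(16)={4}
  fail(5) 'dcaba': from fail(4)=8 chase 'a': 8→16→0 ⇒ 7;  out=∅∪out(7)=∅
  fail(15) 'dbbaa': from fail(14)=7 chase 'a': 7 ⇒ 23;  out={3}∪out(23)={3,7}
  fail(21) 'cdcbb': from fail(20)=16 chase 'b': 16→0 ⇒ 16;  out=∅∪out(16)={4}
  fail(6) 'dcabaa': from fail(5)=7 chase 'a': 7 ⇒ 23;  out={0}∪out(23)={0,7}
  fail(22) 'cdcbbd': from fail(21)=16 chase 'd': 16→0 ⇒ 1;  out={6}∪out(1)={6}

Run:
[0] read 'a'  n0⇒n7
[1] read 'd'  n7⇒n11  → match P2@[0:1]
[2] read 'c'  n11⇒n2 (fail-walked)
[3] read 'a'  n2⇒n3  → match P5@[1:3]
[4] read 'd'  n3⇒n11 (fail-walked)  → match P2@[3:4]
[5] read 'd'  n11⇒n1 (fail-walked)
[6] read 'c'  n1⇒n2
[7] read 'a'  n2⇒n3  → match P5@[5:7]
[8] read 'a'  n3⇒n23 (fail-walked)  → match P7@[7:8]
[9] read 'b'  n23⇒n8 (fail-walked)  → match P4@[9:9]
[10] read 'd'  n8⇒n1 (fail-walked)
[11] read 'a'  n1⇒n7 (fail-walked)
[12] read 'b'  n7⇒n8  → match P4@[12:12]
[13] read 'c'  n8⇒n9
[14] read 'c'  n9⇒n10  → match P1@[11:14]
[15] read 'd'  n10⇒n18 (fail-walked)
[16] read 'b'  n18⇒n12 (fail-walked)  → match P4@[16:16]
[17] read 'a'  n12⇒n7 (fail-walked)
[18] read 'd'  n7⇒n11  → match P2@[17:18]
[19] read 'd'  n11⇒n1 (fail-walked)
[20] read 'd'  n1⇒n1 (fail-walked)
[21] read 'c'  n1⇒n2
[22] read 'd'  n2⇒n18 (fail-walked)
[23] read 'c'  n18⇒n19
[24] read 'b'  n19⇒n20  → match P4@[24:24]
[25] read 'b'  n20⇒n21  → match P4@[25:25]
[26] read 'd'  n21⇒n22  → match P6@[21:26]
[27] read 'a'  n22⇒n7 (fail-walked)
[28] read 'd'  n7⇒n11  → match P2@[27:28]
[29] read 'c'  n11⇒n2 (fail-walked)
[30] read 'd'  n2⇒n18 (fail-walked)
[31] read 'a'  n18⇒n7 (fail-walked)
[32] read 'a'  n7⇒n23  → match P7@[31:32]
[33] read 'a'  n23⇒n23 (fail-walked)  → match P7@[32:33]
[34] read 'b'  n23⇒n8 (fail-walked)  → match P4@[34:34]
[35] read 'b'  n8⇒n16 (fail-walked)  → match P4@[35:35]
[36] read 'c'  n16⇒n17 (fail-walked)
[37] read 'c'  n17⇒n17 (fail-walked)
[38] read 'a'  n17⇒n7 (fail-walked)
[39] read 'c'  n7⇒n17 (fail-walked)
[40] read 'a'  n17⇒n7 (fail-walked)

Result: [[1,2],[3,5],[4,2],[7,5],[8,7],[9,4],[12,4],[14,1],[16,4],[18,2],[24,4],[25,4],[26,6],[28,2],[32,7],[33,7],[34,4],[35,4]]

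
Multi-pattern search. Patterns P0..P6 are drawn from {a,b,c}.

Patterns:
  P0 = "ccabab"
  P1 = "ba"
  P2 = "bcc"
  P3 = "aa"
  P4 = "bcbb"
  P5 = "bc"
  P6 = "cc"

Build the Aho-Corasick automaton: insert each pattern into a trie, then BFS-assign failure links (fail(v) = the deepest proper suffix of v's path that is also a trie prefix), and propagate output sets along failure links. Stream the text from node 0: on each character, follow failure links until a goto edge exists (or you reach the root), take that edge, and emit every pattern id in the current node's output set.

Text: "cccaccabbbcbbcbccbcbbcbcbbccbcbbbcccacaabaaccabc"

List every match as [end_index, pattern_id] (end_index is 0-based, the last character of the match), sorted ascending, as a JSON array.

Construct AC machine:
Trie nodes:
  0='ε' goto a→11 b→7 c→1
  1='c' goto c→2
  2='cc' goto a→3  [P6 ends]
  3='cca' goto b→4
  4='ccab' goto a→5
  5='ccaba' goto b→6
  6='ccabab' goto ·  [P0 ends]
  7='b' goto a→8 c→9
  8='ba' goto ·  [P1 ends]
  9='bc' goto b→13 c→10  [P5 ends]
  10='bcc' goto ·  [P2 ends]
  11='a' goto a→12
  12='aa' goto ·  [P3 ends]
  13='bcb' goto b→14
  14='bcbb' goto ·  [P4 ends]

Failure links (BFS by depth):
  fail(1) 'c': from fail(0)=0 chase 'c': 0 ⇒ 0;  out=∅∪out(0)=∅
  fail(7) 'b': from fail(0)=0 chase 'b': 0 ⇒ 0;  out=∅∪out(0)=∅
  fail(11) 'a': from fail(0)=0 chase 'a': 0 ⇒ 0;  out=∅∪out(0)=∅
  fail(2) 'cc': from fail(1)=0 chase 'c': 0 ⇒ 1;  out={6}∪out(1)={6}
  fail(8) 'ba': from fail(7)=0 chase 'a': 0 ⇒ 11;  out={1}∪out(11)={1}
  fail(9) 'bc': from fail(7)=0 chase 'c': 0 ⇒ 1;  out={5}∪out(1)={5}
  fail(12) 'aa': from fail(11)=0 chase 'a': 0 ⇒ 11;  out={3}∪out(11)={3}
  fail(3) 'cca': from fail(2)=1 chase 'a': 1→0 ⇒ 11;  out=∅∪out(11)=∅
  fail(10) 'bcc': from fail(9)=1 chase 'c': 1 ⇒ 2;  out={2}∪out(2)={2,6}
  fail(13) 'bcb': from fail(9)=1 chase 'b': 1→0 ⇒ 7;  out=∅∪out(7)=∅
  fail(4) 'ccab': from fail(3)=11 chase 'b': 11→0 ⇒ 7;  out=∅∪out(7)=∅
  fail(14) 'bcbb': from fail(13)=7 chase 'b': 7→0 ⇒ 7;  out={4}∪out(7)={4}
  fail(5) 'ccaba': from fail(4)=7 chase 'a': 7 ⇒ 8;  out=∅∪out(8)={1}
  fail(6) 'ccabab': from fail(5)=8 chase 'b': 8→11→0 ⇒ 7;  out={0}∪out(7)={0}

Scan:
[0] read 'c'  n0⇒n1
[1] read 'c'  n1⇒n2  → match P6@[0:1]
[2] read 'c'  n2⇒n2 ·f  → match P6@[1:2]
[3] read 'a'  n2⇒n3
[4] read 'c'  n3⇒n1 ·f
[5] read 'c'  n1⇒n2  → match P6@[4:5]
[6] read 'a'  n2⇒n3
[7] read 'b'  n3⇒n4
[8] read 'b'  n4⇒n7 ·f
[9] read 'b'  n7⇒n7 ·f
[10] read 'c'  n7⇒n9  → match P5@[9:10]
[11] read 'b'  n9⇒n13
[12] read 'b'  n13⇒n14  → match P4@[9:12]
[13] read 'c'  n14⇒n9 ·f  → match P5@[12:13]
[14] read 'b'  n9⇒n13
[15] read 'c'  n13⇒n9 ·f  → match P5@[14:15]
[16] read 'c'  n9⇒n10  → match P2@[14:16],P6@[15:16]
[17] read 'b'  n10⇒n7 ·f
[18] read 'c'  n7⇒n9  → match P5@[17:18]
[19] read 'b'  n9⇒n13
[20] read 'b'  n13⇒n14  → match P4@[17:20]
[21] read 'c'  n14⇒n9 ·f  → match P5@[20:21]
[22] read 'b'  n9⇒n13
[23] read 'c'  n13⇒n9 ·f  → match P5@[22:23]
[24] read 'b'  n9⇒n13
[25] read 'b'  n13⇒n14  → match P4@[22:25]
[26] read 'c'  n14⇒n9 ·f  → match P5@[25:26]
[27] read 'c'  n9⇒n10  → match P2@[25:27],P6@[26:27]
[28] read 'b'  n10⇒n7 ·f
[29] read 'c'  n7⇒n9  → match P5@[28:29]
[30] read 'b'  n9⇒n13
[31] read 'b'  n13⇒n14  → match P4@[28:31]
[32] read 'b'  n14⇒n7 ·f
[33] read 'c'  n7⇒n9  → match P5@[32:33]
[34] read 'c'  n9⇒n10  → match P2@[32:34],P6@[33:34]
[35] read 'c'  n10⇒n2 ·f  → match P6@[34:35]
[36] read 'a'  n2⇒n3
[37] read 'c'  n3⇒n1 ·f
[38] read 'a'  n1⇒n11 ·f
[39] read 'a'  n11⇒n12  → match P3@[38:39]
[40] read 'b'  n12⇒n7 ·f
[41] read 'a'  n7⇒n8  → match P1@[40:41]
[42] read 'a'  n8⇒n12 ·f  → match P3@[41:42]
[43] read 'c'  n12⇒n1 ·f
[44] read 'c'  n1⇒n2  → match P6@[43:44]
[45] read 'a'  n2⇒n3
[46] read 'b'  n3⇒n4
[47] read 'c'  n4⇒n9 ·f  → match P5@[46:47]

All matches (sorted): [[1,6],[2,6],[5,6],[10,5],[12,4],[13,5],[15,5],[16,2],[16,6],[18,5],[20,4],[21,5],[23,5],[25,4],[26,5],[27,2],[27,6],[29,5],[31,4],[33,5],[34,2],[34,6],[35,6],[39,3],[41,1],[42,3],[44,6],[47,5]]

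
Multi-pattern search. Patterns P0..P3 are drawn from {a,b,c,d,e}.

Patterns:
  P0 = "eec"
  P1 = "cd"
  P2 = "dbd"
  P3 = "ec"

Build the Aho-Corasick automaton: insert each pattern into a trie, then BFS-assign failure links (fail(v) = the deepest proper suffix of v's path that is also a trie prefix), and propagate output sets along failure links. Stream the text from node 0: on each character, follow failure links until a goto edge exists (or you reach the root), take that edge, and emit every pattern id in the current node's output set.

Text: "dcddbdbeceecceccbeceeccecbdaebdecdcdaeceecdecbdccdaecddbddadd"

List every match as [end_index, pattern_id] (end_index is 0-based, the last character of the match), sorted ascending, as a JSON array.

Build automaton:
Trie (insert patterns):
  n0 'ε': c→4 d→6 e→1
  n1 'e': c→9 e→2
  n2 'ee': c→3
  n3 'eec': ·  ←P0
  n4 'c': d→5
  n5 'cd': ·  ←P1
  n6 'd': b→7
  n7 'db': d→8
  n8 'dbd': ·  ←P2
  n9 'ec': ·  ←P3

Failure links (BFS by depth):
  n1('e'): parent n0 fail=0; on 'e' 0 → fail=0;  out ∅∪∅=∅
  n4('c'): parent n0 fail=0; on 'c' 0 → fail=0;  out ∅∪∅=∅
  n6('d'): parent n0 fail=0; on 'd' 0 → fail=0;  out ∅∪∅=∅
  n2('ee'): parent n1 fail=0; on 'e' 0 → fail=1;  out ∅∪∅=∅
  n5('cd'): parent n4 fail=0; on 'd' 0 → fail=6;  out {1}∪∅={1}
  n7('db'): parent n6 fail=0; on 'b' 0 → fail=0;  out ∅∪∅=∅
  n9('ec'): parent n1 fail=0; on 'c' 0 → fail=4;  out {3}∪∅={3}
  n3('eec'): parent n2 fail=1; on 'c' 1 → fail=9;  out {0}∪{3}={0,3}
  n8('dbd'): parent n7 fail=0; on 'd' 0 → fail=6;  out {2}∪∅={2}

Scan:
pos 0 'd': at 6
pos 1 'c': at 4 ·f
pos 2 'd': at 5  → match P1@[1:2]
pos 3 'd': at 6 ·f
pos 4 'b': at 7
pos 5 'd': at 8  → match P2@[3:5]
pos 6 'b': at 7 ·f
pos 7 'e': at 1 ·f
pos 8 'c': at 9  → match P3@[7:8]
pos 9 'e': at 1 ·f
pos 10 'e': at 2
pos 11 'c': at 3  → match P0@[9:11],P3@[10:11]
pos 12 'c': at 4 ·f
pos 13 'e': at 1 ·f
pos 14 'c': at 9  → match P3@[13:14]
pos 15 'c': at 4 ·f
pos 16 'b': at 0 ·f
pos 17 'e': at 1
pos 18 'c': at 9  → match P3@[17:18]
pos 19 'e': at 1 ·f
pos 20 'e': at 2
pos 21 'c': at 3  → match P0@[19:21],P3@[20:21]
pos 22 'c': at 4 ·f
pos 23 'e': at 1 ·f
pos 24 'c': at 9  → match P3@[23:24]
pos 25 'b': at 0 ·f
pos 26 'd': at 6
pos 27 'a': at 0 ·f
pos 28 'e': at 1
pos 29 'b': at 0 ·f
pos 30 'd': at 6
pos 31 'e': at 1 ·f
pos 32 'c': at 9  → match P3@[31:32]
pos 33 'd': at 5 ·f  → match P1@[32:33]
pos 34 'c': at 4 ·f
pos 35 'd': at 5  → match P1@[34:35]
pos 36 'a': at 0 ·f
pos 37 'e': at 1
pos 38 'c': at 9  → match P3@[37:38]
pos 39 'e': at 1 ·f
pos 40 'e': at 2
pos 41 'c': at 3  → match P0@[39:41],P3@[40:41]
pos 42 'd': at 5 ·f  → match P1@[41:42]
pos 43 'e': at 1 ·f
pos 44 'c': at 9  → match P3@[43:44]
pos 45 'b': at 0 ·f
pos 46 'd': at 6
pos 47 'c': at 4 ·f
pos 48 'c': at 4 ·f
pos 49 'd': at 5  → match P1@[48:49]
pos 50 'a': at 0 ·f
pos 51 'e': at 1
pos 52 'c': at 9  → match P3@[51:52]
pos 53 'd': at 5 ·f  → match P1@[52:53]
pos 54 'd': at 6 ·f
pos 55 'b': at 7
pos 56 'd': at 8  → match P2@[54:56]
pos 57 'd': at 6 ·f
pos 58 'a': at 0 ·f
pos 59 'd': at 6
pos 60 'd': at 6 ·f

Matches: [[2,1],[5,2],[8,3],[11,0],[11,3],[14,3],[18,3],[21,0],[21,3],[24,3],[32,3],[33,1],[35,1],[38,3],[41,0],[41,3],[42,1],[44,3],[49,1],[52,3],[53,1],[56,2]]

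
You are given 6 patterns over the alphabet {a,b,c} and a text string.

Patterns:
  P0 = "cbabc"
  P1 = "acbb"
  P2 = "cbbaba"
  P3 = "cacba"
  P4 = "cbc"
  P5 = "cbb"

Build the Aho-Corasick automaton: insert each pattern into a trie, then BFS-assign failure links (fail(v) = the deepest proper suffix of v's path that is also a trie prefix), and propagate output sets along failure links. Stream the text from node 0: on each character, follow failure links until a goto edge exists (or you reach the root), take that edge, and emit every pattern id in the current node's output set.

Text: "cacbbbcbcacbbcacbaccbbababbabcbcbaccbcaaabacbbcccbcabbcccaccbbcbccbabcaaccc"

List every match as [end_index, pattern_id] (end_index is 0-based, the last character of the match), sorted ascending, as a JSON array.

Construct AC machine:
Trie nodes:
  n0 'ε': a→6 c→1
  n1 'c': a→14 b→2
  n2 'cb': a→3 b→10 c→18
  n3 'cba': b→4
  n4 'cbab': c→5
  n5 'cbabc': ·  [P0 ends]
  n6 'a': c→7
  n7 'ac': b→8
  n8 'acb': b→9
  n9 'acbb': ·  [P1 ends]
  n10 'cbb': a→11  [P5 ends]
  n11 'cbba': b→12
  n12 'cbbab': a→13
  n13 'cbbaba': ·  [P2 ends]
  n14 'ca': c→15
  n15 'cac': b→16
  n16 'cacb': a→17
  n17 'cacba': ·  [P3 ends]
  n18 'cbc': ·  [P4 ends]

BFS fail/out derivation:
  fail(1) 'c': from fail(0)=0 chase 'c': 0 ⇒ 0;  out=∅∪out(0)=∅
  fail(6) 'a': from fail(0)=0 chase 'a': 0 ⇒ 0;  out=∅∪out(0)=∅
  fail(2) 'cb': from fail(1)=0 chase 'b': 0 ⇒ 0;  out=∅∪out(0)=∅
  fail(7) 'ac': from fail(6)=0 chase 'c': 0 ⇒ 1;  out=∅∪out(1)=∅
  fail(14) 'ca': from fail(1)=0 chase 'a': 0 ⇒ 6;  out=∅∪out(6)=∅
  fail(3) 'cba': from fail(2)=0 chase 'a': 0 ⇒ 6;  out=∅∪out(6)=∅
  fail(8) 'acb': from fail(7)=1 chase 'b': 1 ⇒ 2;  out=∅∪out(2)=∅
  fail(10) 'cbb': from fail(2)=0 chase 'b': 0 ⇒ 0;  out={5}∪out(0)={5}
  fail(15) 'cac': from fail(14)=6 chase 'c': 6 ⇒ 7;  out=∅∪out(7)=∅
  fail(18) 'cbc': from fail(2)=0 chase 'c': 0 ⇒ 1;  out={4}∪out(1)={4}
  fail(4) 'cbab': from fail(3)=6 chase 'b': 6→0 ⇒ 0;  out=∅∪out(0)=∅
  fail(9) 'acbb': from fail(8)=2 chase 'b': 2 ⇒ 10;  out={1}∪out(10)={1,5}
  fail(11) 'cbba': from fail(10)=0 chase 'a': 0 ⇒ 6;  out=∅∪out(6)=∅
  fail(16) 'cacb': from fail(15)=7 chase 'b': 7 ⇒ 8;  out=∅∪out(8)=∅
  fail(5) 'cbabc': from fail(4)=0 chase 'c': 0 ⇒ 1;  out={0}∪out(1)={0}
  fail(12) 'cbbab': from fail(11)=6 chase 'b': 6→0 ⇒ 0;  out=∅∪out(0)=∅
  fail(17) 'cacba': from fail(16)=8 chase 'a': 8→2 ⇒ 3;  out={3}∪out(3)={3}
  fail(13) 'cbbaba': from fail(12)=0 chase 'a': 0 ⇒ 6;  out={2}∪out(6)={2}

Scan:
i=0 'c': node 0→1
i=1 'a': node 1→14
i=2 'c': node 14→15
i=3 'b': node 15→16
i=4 'b': node 16→9 ·f  → match P1@[1:4],P5@[2:4]
i=5 'b': node 9→0 ·f
i=6 'c': node 0→1
i=7 'b': node 1→2
i=8 'c': node 2→18  → match P4@[6:8]
i=9 'a': node 18→14 ·f
i=10 'c': node 14→15
i=11 'b': node 15→16
i=12 'b': node 16→9 ·f  → match P1@[9:12],P5@[10:12]
i=13 'c': node 9→1 ·f
i=14 'a': node 1→14
i=15 'c': node 14→15
i=16 'b': node 15→16
i=17 'a': node 16→17  → match P3@[13:17]
i=18 'c': node 17→7 ·f
i=19 'c': node 7→1 ·f
i=20 'b': node 1→2
i=21 'b': node 2→10  → match P5@[19:21]
i=22 'a': node 10→11
i=23 'b': node 11→12
i=24 'a': node 12→13  → match P2@[19:24]
i=25 'b': node 13→0 ·f
i=26 'b': node 0→0
i=27 'a': node 0→6
i=28 'b': node 6→0 ·f
i=29 'c': node 0→1
i=30 'b': node 1→2
i=31 'c': node 2→18  → match P4@[29:31]
i=32 'b': node 18→2 ·f
i=33 'a': node 2→3
i=34 'c': node 3→7 ·f
i=35 'c': node 7→1 ·f
i=36 'b': node 1→2
i=37 'c': node 2→18  → match P4@[35:37]
i=38 'a': node 18→14 ·f
i=39 'a': node 14→6 ·f
i=40 'a': node 6→6 ·f
i=41 'b': node 6→0 ·f
i=42 'a': node 0→6
i=43 'c': node 6→7
i=44 'b': node 7→8
i=45 'b': node 8→9  → match P1@[42:45],P5@[43:45]
i=46 'c': node 9→1 ·f
i=47 'c': node 1→1 ·f
i=48 'c': node 1→1 ·f
i=49 'b': node 1→2
i=50 'c': node 2→18  → match P4@[48:50]
i=51 'a': node 18→14 ·f
i=52 'b': node 14→0 ·f
i=53 'b': node 0→0
i=54 'c': node 0→1
i=55 'c': node 1→1 ·f
i=56 'c': node 1→1 ·f
i=57 'a': node 1→14
i=58 'c': node 14→15
i=59 'c': node 15→1 ·f
i=60 'b': node 1→2
i=61 'b': node 2→10  → match P5@[59:61]
i=62 'c': node 10→1 ·f
i=63 'b': node 1→2
i=64 'c': node 2→18  → match P4@[62:64]
i=65 'c': node 18→1 ·f
i=66 'b': node 1→2
i=67 'a': node 2→3
i=68 'b': node 3→4
i=69 'c': node 4→5  → match P0@[65:69]
i=70 'a': node 5→14 ·f
i=71 'a': node 14→6 ·f
i=72 'c': node 6→7
i=73 'c': node 7→1 ·f
i=74 'c': node 1→1 ·f

All matches (sorted): [[4,1],[4,5],[8,4],[12,1],[12,5],[17,3],[21,5],[24,2],[31,4],[37,4],[45,1],[45,5],[50,4],[61,5],[64,4],[69,0]]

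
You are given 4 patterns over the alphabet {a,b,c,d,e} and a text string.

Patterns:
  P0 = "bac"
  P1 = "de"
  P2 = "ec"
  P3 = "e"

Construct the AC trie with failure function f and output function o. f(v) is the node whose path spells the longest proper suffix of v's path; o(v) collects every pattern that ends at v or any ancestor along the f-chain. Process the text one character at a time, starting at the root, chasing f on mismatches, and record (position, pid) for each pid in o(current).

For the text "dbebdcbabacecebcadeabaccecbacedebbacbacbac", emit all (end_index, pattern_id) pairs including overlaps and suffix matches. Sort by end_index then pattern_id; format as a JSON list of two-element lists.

Construct AC machine:
Trie nodes:
  n0 'ε': b→1 d→4 e→6
  n1 'b': a→2
  n2 'ba': c→3
  n3 'bac': ·  ←P0
  n4 'd': e→5
  n5 'de': ·  ←P1
  n6 'e': c→7  ←P3
  n7 'ec': ·  ←P2

Failure links (BFS by depth):
  n1('b'): parent n0 fail=0; on 'b' 0 → fail=0;  out ∅∪∅=∅
  n4('d'): parent n0 fail=0; on 'd' 0 → fail=0;  out ∅∪∅=∅
  n6('e'): parent n0 fail=0; on 'e' 0 → fail=0;  out {3}∪∅={3}
  n2('ba'): parent n1 fail=0; on 'a' 0 → fail=0;  out ∅∪∅=∅
  n5('de'): parent n4 fail=0; on 'e' 0 → fail=6;  out {1}∪{3}={1,3}
  n7('ec'): parent n6 fail=0; on 'c' 0 → fail=0;  out {2}∪∅={2}
  n3('bac'): parent n2 fail=0; on 'c' 0 → fail=0;  out {0}∪∅={0}

Scan:
i=0 'd': node 0→4
i=1 'b': node 4→1 (via fail)
i=2 'e': node 1→6 (via fail)  emit P3@[2:2]
i=3 'b': node 6→1 (via fail)
i=4 'd': node 1→4 (via fail)
i=5 'c': node 4→0 (via fail)
i=6 'b': node 0→1
i=7 'a': node 1→2
i=8 'b': node 2→1 (via fail)
i=9 'a': node 1→2
i=10 'c': node 2→3  emit P0@[8:10]
i=11 'e': node 3→6 (via fail)  emit P3@[11:11]
i=12 'c': node 6→7  emit P2@[11:12]
i=13 'e': node 7→6 (via fail)  emit P3@[13:13]
i=14 'b': node 6→1 (via fail)
i=15 'c': node 1→0 (via fail)
i=16 'a': node 0→0
i=17 'd': node 0→4
i=18 'e': node 4→5  emit P1@[17:18],P3@[18:18]
i=19 'a': node 5→0 (via fail)
i=20 'b': node 0→1
i=21 'a': node 1→2
i=22 'c': node 2→3  emit P0@[20:22]
i=23 'c': node 3→0 (via fail)
i=24 'e': node 0→6  emit P3@[24:24]
i=25 'c': node 6→7  emit P2@[24:25]
i=26 'b': node 7→1 (via fail)
i=27 'a': node 1→2
i=28 'c': node 2→3  emit P0@[26:28]
i=29 'e': node 3→6 (via fail)  emit P3@[29:29]
i=30 'd': node 6→4 (via fail)
i=31 'e': node 4→5  emit P1@[30:31],P3@[31:31]
i=32 'b': node 5→1 (via fail)
i=33 'b': node 1→1 (via fail)
i=34 'a': node 1→2
i=35 'c': node 2→3  emit P0@[33:35]
i=36 'b': node 3→1 (via fail)
i=37 'a': node 1→2
i=38 'c': node 2→3  emit P0@[36:38]
i=39 'b': node 3→1 (via fail)
i=40 'a': node 1→2
i=41 'c': node 2→3  emit P0@[39:41]

Result: [[2,3],[10,0],[11,3],[12,2],[13,3],[18,1],[18,3],[22,0],[24,3],[25,2],[28,0],[29,3],[31,1],[31,3],[35,0],[38,0],[41,0]]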